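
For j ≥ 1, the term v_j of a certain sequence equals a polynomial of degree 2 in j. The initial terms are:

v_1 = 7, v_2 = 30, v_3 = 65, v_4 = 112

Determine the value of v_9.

1st diffs: 23, 35, 47.
2nd diffs: 12, 12 (constant).
Newton forward-difference form: v_j = 7 + 23·C(j-1,1) + 12·C(j-1,2).
At j = 9: j-1 = 8, so v_9 = 7 + 184 + 336 = 527.

527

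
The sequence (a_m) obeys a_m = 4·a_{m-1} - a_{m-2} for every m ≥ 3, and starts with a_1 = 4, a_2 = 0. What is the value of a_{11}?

a_3 = -4  a_4 = -16  a_5 = -60  a_6 = -224  a_7 = -836  a_8 = -3120  a_9 = -11644  a_{10} = -43456  a_{11} = -162180.

-162180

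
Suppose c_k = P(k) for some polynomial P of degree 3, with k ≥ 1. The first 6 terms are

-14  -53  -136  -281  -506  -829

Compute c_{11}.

-4544

1st diffs: -39, -83, -145, -225, -323.
2nd diffs: -44, -62, -80, -98.
3rd diffs: -18, -18, -18 (constant).
Newton forward-difference form: c_k = -14 + (-39)·C(k-1,1) + (-44)·C(k-1,2) + (-18)·C(k-1,3).
At k = 11: k-1 = 10, so c_{11} = -14 - 390 - 1980 - 2160 = -4544.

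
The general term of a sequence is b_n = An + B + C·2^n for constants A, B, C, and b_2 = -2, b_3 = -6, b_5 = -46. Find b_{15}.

At n = 2, 3, 5: 2A + B + 4C = -2; 3A + B + 8C = -6; 5A + B + 32C = -46.
Subtracting the first from the second: A + 4C = -4.
Subtracting the second from the third: 2A + 24C = -40.
Solving: C = -2, A = 4, then B = -2.
Therefore b_{15} = 60 + (-2) + (-2)·32768 = -65478.

-65478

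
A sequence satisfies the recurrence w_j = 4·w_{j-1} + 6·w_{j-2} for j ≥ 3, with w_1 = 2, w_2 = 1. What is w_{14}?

Applying the relation repeatedly:
w_3 = 16, w_4 = 70, w_5 = 376, …, w_{11} = 7065088, w_{12} = 36471904, w_{13} = 188278144, w_{14} = 971944000.

971944000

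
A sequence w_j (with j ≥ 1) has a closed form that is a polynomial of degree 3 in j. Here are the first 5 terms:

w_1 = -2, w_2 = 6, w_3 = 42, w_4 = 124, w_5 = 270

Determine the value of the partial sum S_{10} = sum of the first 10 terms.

1st diffs: 8, 36, 82, 146.
2nd diffs: 28, 46, 64.
3rd diffs: 18, 18 (constant).
Newton forward-difference form: w_j = -2 + 8·C(j-1,1) + 28·C(j-1,2) + 18·C(j-1,3).
Continuing: …, 498, 826, 1272, 1854, …, w_{10} = 2590.
Summing j = 1..10 (10 terms) gives 7480.

7480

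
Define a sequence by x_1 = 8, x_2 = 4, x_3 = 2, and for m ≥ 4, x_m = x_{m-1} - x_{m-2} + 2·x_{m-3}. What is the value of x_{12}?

146

Iterate the recurrence:
x_4 = 14  x_5 = 20  x_6 = 10  x_7 = 18  x_8 = 48  x_9 = 50  x_{10} = 38  x_{11} = 84  x_{12} = 146.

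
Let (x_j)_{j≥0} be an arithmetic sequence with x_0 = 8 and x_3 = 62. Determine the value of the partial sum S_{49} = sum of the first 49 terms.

Common difference d = (62 - 8) / (3 - 0) = 18.
x_j = 8 + (j - 0)·18.
x_{48} = 872; S = 49·(8 + 872)/2 = 21560.

21560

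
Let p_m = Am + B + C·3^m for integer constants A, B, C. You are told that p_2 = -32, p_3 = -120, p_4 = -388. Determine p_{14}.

Write the equations: 2A + B + 9C = -32; 3A + B + 27C = -120; 4A + B + 81C = -388.
Subtracting the first from the second: A + 18C = -88.
Subtracting the second from the third: A + 54C = -268.
Solving: C = -5, A = 2, then B = 9.
Hence p_{14} = 2·14 + 9 + (-5)·4782969 = -23914808.

-23914808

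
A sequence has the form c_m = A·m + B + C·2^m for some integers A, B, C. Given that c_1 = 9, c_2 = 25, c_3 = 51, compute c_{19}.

2621547

Write the equations: A + B + 2C = 9; 2A + B + 4C = 25; 3A + B + 8C = 51.
Subtracting the first from the second: A + 2C = 16.
Subtracting the second from the third: A + 4C = 26.
Solving: C = 5, A = 6, then B = -7.
Hence c_{19} = 6·19 + (-7) + 5·524288 = 2621547.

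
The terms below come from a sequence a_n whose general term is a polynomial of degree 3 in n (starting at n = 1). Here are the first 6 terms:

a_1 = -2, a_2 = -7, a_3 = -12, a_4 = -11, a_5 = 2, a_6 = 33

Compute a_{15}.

2112

1st diffs: -5, -5, 1, 13, 31.
2nd diffs: 0, 6, 12, 18.
3rd diffs: 6, 6, 6 (constant).
Newton forward-difference form: a_n = -2 + (-5)·C(n-1,1) + 6·C(n-1,3).
At n = 15: n-1 = 14, so a_{15} = -2 - 70 + 2184 = 2112.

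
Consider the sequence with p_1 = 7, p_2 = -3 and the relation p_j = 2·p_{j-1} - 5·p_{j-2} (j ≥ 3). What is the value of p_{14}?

Iterate the recurrence:
p_3 = -41, p_4 = -67, p_5 = 71, …, p_{11} = 17239, p_{12} = 58493, p_{13} = 30791, p_{14} = -230883.

-230883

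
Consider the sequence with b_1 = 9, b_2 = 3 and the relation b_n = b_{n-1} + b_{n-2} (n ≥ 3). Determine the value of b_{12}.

762

Iterate the recurrence:
b_3 = 12  b_4 = 15  b_5 = 27  b_6 = 42  b_7 = 69  b_8 = 111  b_9 = 180  b_{10} = 291  b_{11} = 471  b_{12} = 762.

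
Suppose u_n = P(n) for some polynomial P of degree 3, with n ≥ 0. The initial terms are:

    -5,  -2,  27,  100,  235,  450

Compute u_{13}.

1st diffs: 3, 29, 73, 135, 215.
2nd diffs: 26, 44, 62, 80.
3rd diffs: 18, 18, 18 (constant).
Newton forward-difference form: u_n = -5 + 3·C(n,1) + 26·C(n,2) + 18·C(n,3).
At n = 13: n = 13, so u_{13} = -5 + 39 + 2028 + 5148 = 7210.

7210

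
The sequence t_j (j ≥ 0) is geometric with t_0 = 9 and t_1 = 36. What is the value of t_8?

589824

Common ratio r = 4.
t_j = 9·4^(j-0).
t_8 = 9·4^8 = 589824.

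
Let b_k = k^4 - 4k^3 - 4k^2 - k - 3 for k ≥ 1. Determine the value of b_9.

b_9 = 1·9^4 - 4·9^3 - 4·9^2 - 1·9 - 3 = 3309.

3309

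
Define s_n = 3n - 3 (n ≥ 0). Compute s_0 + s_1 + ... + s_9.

105

Over n = 0..9: Σn = 45.
Total = (3)·45 + (-3)·10 = 105.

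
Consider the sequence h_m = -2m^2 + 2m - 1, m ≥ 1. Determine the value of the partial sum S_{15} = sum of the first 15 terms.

Over m = 1..15: Σm = 120, Σm² = 1240.
Total = (-2)·1240 + (2)·120 + (-1)·15 = -2255.

-2255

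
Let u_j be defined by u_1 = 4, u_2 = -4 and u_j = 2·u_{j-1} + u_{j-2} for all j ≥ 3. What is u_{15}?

Compute successive terms:
u_3 = -4  u_4 = -12  u_5 = -28  …  u_{12} = -13452  u_{13} = -32476  u_{14} = -78404  u_{15} = -189284.

-189284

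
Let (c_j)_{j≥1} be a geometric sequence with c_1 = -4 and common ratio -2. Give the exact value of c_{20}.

2097152

c_j = (-4)·(-2)^(j-1).
c_{20} = (-4)·(-2)^19 = 2097152.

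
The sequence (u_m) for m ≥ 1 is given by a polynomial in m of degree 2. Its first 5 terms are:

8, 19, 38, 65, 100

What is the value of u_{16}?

1013

1st diffs: 11, 19, 27, 35.
2nd diffs: 8, 8, 8 (constant).
So u_m = 4m^2 - m + 5.
Evaluating at m = 16 gives u_{16} = 1013.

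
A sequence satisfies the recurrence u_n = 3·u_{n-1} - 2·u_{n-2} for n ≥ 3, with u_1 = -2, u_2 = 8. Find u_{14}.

81908

u_3 = 28; u_4 = 68; u_5 = 148; …; u_{11} = 10228; u_{12} = 20468; u_{13} = 40948; u_{14} = 81908.
(Characteristic roots are 2 and 1.)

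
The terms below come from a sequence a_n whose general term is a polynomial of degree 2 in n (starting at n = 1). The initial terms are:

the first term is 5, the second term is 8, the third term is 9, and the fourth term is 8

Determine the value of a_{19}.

1st diffs: 3, 1, -1.
2nd diffs: -2, -2 (constant).
Newton forward-difference form: a_n = 5 + 3·C(n-1,1) + (-2)·C(n-1,2).
At n = 19: n-1 = 18, so a_{19} = 5 + 54 - 306 = -247.

-247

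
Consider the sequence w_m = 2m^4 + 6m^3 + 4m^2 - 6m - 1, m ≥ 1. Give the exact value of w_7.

w_7 = 2·7^4 + 6·7^3 + 4·7^2 - 6·7 - 1 = 7013.

7013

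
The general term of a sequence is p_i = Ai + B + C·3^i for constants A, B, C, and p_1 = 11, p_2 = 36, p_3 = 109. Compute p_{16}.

At i = 1, 2, 3: A + B + 3C = 11; 2A + B + 9C = 36; 3A + B + 27C = 109.
Subtracting the first from the second: A + 6C = 25.
Subtracting the second from the third: A + 18C = 73.
Solving: C = 4, A = 1, then B = -2.
Hence p_{16} = 1·16 + (-2) + 4·43046721 = 172186898.

172186898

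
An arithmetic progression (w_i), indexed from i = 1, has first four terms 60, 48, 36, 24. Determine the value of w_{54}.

-576

Common difference d = -12.
w_i = 60 + (i - 1)·(-12).
w_{54} = 60 + 53·(-12) = -576.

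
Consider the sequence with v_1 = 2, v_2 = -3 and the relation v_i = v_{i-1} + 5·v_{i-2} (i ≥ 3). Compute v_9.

Step forward from the initial values:
v_3 = 7, v_4 = -8, v_5 = 27, v_6 = -13, v_7 = 122, v_8 = 57, v_9 = 667.

667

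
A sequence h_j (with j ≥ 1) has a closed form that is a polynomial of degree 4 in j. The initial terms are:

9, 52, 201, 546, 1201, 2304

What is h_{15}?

67041

1st diffs: 43, 149, 345, 655, 1103.
2nd diffs: 106, 196, 310, 448.
3rd diffs: 90, 114, 138.
4th diffs: 24, 24 (constant).
So h_j = j^4 + 5j^3 - 2j^2 - j + 6.
Evaluating at j = 15 gives h_{15} = 67041.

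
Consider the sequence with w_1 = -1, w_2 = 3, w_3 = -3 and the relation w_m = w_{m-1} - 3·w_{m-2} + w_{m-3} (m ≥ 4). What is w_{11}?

w_4 = -13  w_5 = -1  w_6 = 35  w_7 = 25  w_8 = -81  w_9 = -121  w_{10} = 147  w_{11} = 429.

429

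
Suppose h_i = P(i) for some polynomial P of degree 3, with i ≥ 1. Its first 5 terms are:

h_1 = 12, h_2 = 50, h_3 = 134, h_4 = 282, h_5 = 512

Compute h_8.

1874

1st diffs: 38, 84, 148, 230.
2nd diffs: 46, 64, 82.
3rd diffs: 18, 18 (constant).
Newton forward-difference form: h_i = 12 + 38·C(i-1,1) + 46·C(i-1,2) + 18·C(i-1,3).
At i = 8: i-1 = 7, so h_8 = 12 + 266 + 966 + 630 = 1874.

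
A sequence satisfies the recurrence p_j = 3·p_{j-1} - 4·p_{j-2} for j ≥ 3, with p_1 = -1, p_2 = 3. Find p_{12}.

7131

Iterate the recurrence:
p_3 = 13, p_4 = 27, p_5 = 29, p_6 = -21, p_7 = -179, p_8 = -453, p_9 = -643, p_{10} = -117, p_{11} = 2221, p_{12} = 7131.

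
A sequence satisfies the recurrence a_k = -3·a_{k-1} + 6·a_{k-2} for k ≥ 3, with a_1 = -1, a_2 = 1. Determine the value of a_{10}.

Compute successive terms:
a_3 = -9;  a_4 = 33;  a_5 = -153;  a_6 = 657;  a_7 = -2889;  a_8 = 12609;  a_9 = -55161;  a_{10} = 241137.

241137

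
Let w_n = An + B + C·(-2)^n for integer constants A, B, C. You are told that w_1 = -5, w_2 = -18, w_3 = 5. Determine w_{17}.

262119

Plug in n = 1, 2, 3: A + B - 2C = -5; 2A + B + 4C = -18; 3A + B - 8C = 5.
Subtracting the first from the second: A + 6C = -13.
Subtracting the second from the third: A - 12C = 23.
Solving: C = -2, A = -1, then B = -8.
Hence w_{17} = -1·17 + (-8) + (-2)·(-131072) = 262119.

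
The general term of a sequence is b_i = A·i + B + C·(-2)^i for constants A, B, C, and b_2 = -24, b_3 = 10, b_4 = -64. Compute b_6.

-212

Plug in i = 2, 3, 4: 2A + B + 4C = -24; 3A + B - 8C = 10; 4A + B + 16C = -64.
Subtracting the first from the second: A - 12C = 34.
Subtracting the second from the third: A + 24C = -74.
Solving: C = -3, A = -2, then B = -8.
Therefore b_6 = -12 + (-8) + (-3)·64 = -212.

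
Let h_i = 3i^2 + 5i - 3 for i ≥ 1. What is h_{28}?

2489

h_{28} = 3·28^2 + 5·28 - 3 = 2489.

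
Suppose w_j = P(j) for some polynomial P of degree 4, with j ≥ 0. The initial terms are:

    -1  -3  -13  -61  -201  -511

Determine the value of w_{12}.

-19033

1st diffs: -2, -10, -48, -140, -310.
2nd diffs: -8, -38, -92, -170.
3rd diffs: -30, -54, -78.
4th diffs: -24, -24 (constant).
Newton forward-difference form: w_j = -1 + (-2)·C(j,1) + (-8)·C(j,2) + (-30)·C(j,3) + (-24)·C(j,4).
At j = 12: j = 12, so w_{12} = -1 - 24 - 528 - 6600 - 11880 = -19033.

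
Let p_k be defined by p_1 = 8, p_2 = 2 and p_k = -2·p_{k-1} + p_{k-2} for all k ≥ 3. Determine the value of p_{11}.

3124

Iterate the recurrence:
p_3 = 4;  p_4 = -6;  p_5 = 16;  p_6 = -38;  p_7 = 92;  p_8 = -222;  p_9 = 536;  p_{10} = -1294;  p_{11} = 3124.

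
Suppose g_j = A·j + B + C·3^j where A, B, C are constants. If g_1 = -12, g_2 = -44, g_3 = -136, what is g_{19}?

-5811307368

Write the equations: A + B + 3C = -12; 2A + B + 9C = -44; 3A + B + 27C = -136.
Subtracting the first from the second: A + 6C = -32.
Subtracting the second from the third: A + 18C = -92.
Solving: C = -5, A = -2, then B = 5.
So g_j = -2·j + 5 + (-5)·3^j; at j=19 this is -5811307368.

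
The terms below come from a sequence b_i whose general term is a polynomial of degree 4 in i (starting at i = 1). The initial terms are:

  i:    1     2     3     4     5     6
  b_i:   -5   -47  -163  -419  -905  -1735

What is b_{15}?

-55375

1st diffs: -42, -116, -256, -486, -830.
2nd diffs: -74, -140, -230, -344.
3rd diffs: -66, -90, -114.
4th diffs: -24, -24 (constant).
So b_i = -i^4 - i^3 - 6i^2 - 2i + 5.
Evaluating at i = 15 gives b_{15} = -55375.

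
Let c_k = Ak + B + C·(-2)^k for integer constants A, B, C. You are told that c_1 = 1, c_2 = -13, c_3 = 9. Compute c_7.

Plug in k = 1, 2, 3: A + B - 2C = 1; 2A + B + 4C = -13; 3A + B - 8C = 9.
Subtracting the first from the second: A + 6C = -14.
Subtracting the second from the third: A - 12C = 22.
Solving: C = -2, A = -2, then B = -1.
Hence c_7 = -2·7 + (-1) + (-2)·(-128) = 241.

241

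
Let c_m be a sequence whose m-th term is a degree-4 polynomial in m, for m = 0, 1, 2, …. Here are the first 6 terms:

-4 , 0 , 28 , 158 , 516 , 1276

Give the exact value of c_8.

8428

1st diffs: 4, 28, 130, 358, 760.
2nd diffs: 24, 102, 228, 402.
3rd diffs: 78, 126, 174.
4th diffs: 48, 48 (constant).
Newton forward-difference form: c_m = -4 + 4·C(m,1) + 24·C(m,2) + 78·C(m,3) + 48·C(m,4).
At m = 8: m = 8, so c_8 = -4 + 32 + 672 + 4368 + 3360 = 8428.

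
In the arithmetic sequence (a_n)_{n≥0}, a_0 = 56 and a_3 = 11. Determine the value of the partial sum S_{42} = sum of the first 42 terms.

Common difference d = (11 - 56) / (3 - 0) = -15.
a_n = 56 + (n - 0)·(-15).
a_{41} = -559; S = 42·(56 + (-559))/2 = -10563.

-10563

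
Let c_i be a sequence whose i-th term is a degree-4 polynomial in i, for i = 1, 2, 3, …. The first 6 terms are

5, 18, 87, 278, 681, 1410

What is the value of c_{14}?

1st diffs: 13, 69, 191, 403, 729.
2nd diffs: 56, 122, 212, 326.
3rd diffs: 66, 90, 114.
4th diffs: 24, 24 (constant).
Newton forward-difference form: c_i = 5 + 13·C(i-1,1) + 56·C(i-1,2) + 66·C(i-1,3) + 24·C(i-1,4).
At i = 14: i-1 = 13, so c_{14} = 5 + 169 + 4368 + 18876 + 17160 = 40578.

40578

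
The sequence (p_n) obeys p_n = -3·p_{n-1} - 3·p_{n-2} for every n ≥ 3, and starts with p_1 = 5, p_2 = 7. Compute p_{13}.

Step forward from the initial values:
p_3 = -36  p_4 = 87  p_5 = -153  …  p_{10} = -2349  p_{11} = 4131  p_{12} = -5346  p_{13} = 3645.

3645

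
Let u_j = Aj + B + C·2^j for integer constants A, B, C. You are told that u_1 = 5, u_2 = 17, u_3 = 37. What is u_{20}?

4194377

The three given values yield: A + B + 2C = 5; 2A + B + 4C = 17; 3A + B + 8C = 37.
Subtracting the first from the second: A + 2C = 12.
Subtracting the second from the third: A + 4C = 20.
Solving: C = 4, A = 4, then B = -7.
So u_j = 4·j + (-7) + 4·2^j; at j=20 this is 4194377.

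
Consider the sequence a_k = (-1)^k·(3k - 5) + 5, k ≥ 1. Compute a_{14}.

42

(-1)^14 = 1; 3k - 5 at k=14 is 37; so a_{14} = 42.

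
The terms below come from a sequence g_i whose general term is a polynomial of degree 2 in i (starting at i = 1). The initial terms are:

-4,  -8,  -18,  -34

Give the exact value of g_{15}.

-606

1st diffs: -4, -10, -16.
2nd diffs: -6, -6 (constant).
Newton forward-difference form: g_i = -4 + (-4)·C(i-1,1) + (-6)·C(i-1,2).
At i = 15: i-1 = 14, so g_{15} = -4 - 56 - 546 = -606.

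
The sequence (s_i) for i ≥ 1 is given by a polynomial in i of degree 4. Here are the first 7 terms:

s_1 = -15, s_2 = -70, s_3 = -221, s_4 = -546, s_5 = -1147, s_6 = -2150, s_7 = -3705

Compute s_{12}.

1st diffs: -55, -151, -325, -601, -1003, -1555.
2nd diffs: -96, -174, -276, -402, -552.
3rd diffs: -78, -102, -126, -150.
4th diffs: -24, -24, -24 (constant).
So s_i = -i^4 - 3i^3 - 5i^2 - 4i - 2.
Evaluating at i = 12 gives s_{12} = -26690.

-26690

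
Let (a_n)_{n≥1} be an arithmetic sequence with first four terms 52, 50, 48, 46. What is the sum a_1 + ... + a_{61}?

Common difference d = -2.
a_n = 52 + (n - 1)·(-2).
a_{61} = -68; S = 61·(52 + (-68))/2 = -488.

-488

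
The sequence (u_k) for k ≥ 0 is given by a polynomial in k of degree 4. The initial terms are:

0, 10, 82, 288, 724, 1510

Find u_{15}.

72180

1st diffs: 10, 72, 206, 436, 786.
2nd diffs: 62, 134, 230, 350.
3rd diffs: 72, 96, 120.
4th diffs: 24, 24 (constant).
Newton forward-difference form: u_k = 10·C(k,1) + 62·C(k,2) + 72·C(k,3) + 24·C(k,4).
At k = 15: k = 15, so u_{15} = 150 + 6510 + 32760 + 32760 = 72180.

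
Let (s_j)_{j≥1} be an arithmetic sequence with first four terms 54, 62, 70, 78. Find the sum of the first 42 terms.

9156

Common difference d = 8.
s_j = 54 + (j - 1)·8.
s_{42} = 382; S = 42·(54 + 382)/2 = 9156.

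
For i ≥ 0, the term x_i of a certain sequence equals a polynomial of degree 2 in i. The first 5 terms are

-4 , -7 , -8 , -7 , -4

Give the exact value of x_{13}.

113

1st diffs: -3, -1, 1, 3.
2nd diffs: 2, 2, 2 (constant).
Newton forward-difference form: x_i = -4 + (-3)·C(i,1) + 2·C(i,2).
At i = 13: i = 13, so x_{13} = -4 - 39 + 156 = 113.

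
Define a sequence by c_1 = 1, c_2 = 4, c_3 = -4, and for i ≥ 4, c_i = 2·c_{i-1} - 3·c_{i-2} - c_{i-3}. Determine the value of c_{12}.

-2496

Step forward from the initial values:
c_4 = -21; c_5 = -34; c_6 = -1; c_7 = 121; c_8 = 279; c_9 = 196; c_{10} = -566; c_{11} = -1999; c_{12} = -2496.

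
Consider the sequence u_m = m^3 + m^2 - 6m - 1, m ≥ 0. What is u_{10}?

u_{10} = 1·10^3 + 1·10^2 - 6·10 - 1 = 1039.

1039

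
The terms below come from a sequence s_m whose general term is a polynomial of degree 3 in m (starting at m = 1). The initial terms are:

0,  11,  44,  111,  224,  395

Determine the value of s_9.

1376

1st diffs: 11, 33, 67, 113, 171.
2nd diffs: 22, 34, 46, 58.
3rd diffs: 12, 12, 12 (constant).
Newton forward-difference form: s_m = 11·C(m-1,1) + 22·C(m-1,2) + 12·C(m-1,3).
At m = 9: m-1 = 8, so s_9 = 88 + 616 + 672 = 1376.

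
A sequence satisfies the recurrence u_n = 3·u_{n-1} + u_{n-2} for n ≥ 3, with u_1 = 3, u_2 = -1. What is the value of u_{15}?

Step forward from the initial values:
u_3 = 0;  u_4 = -1;  u_5 = -3;  …;  u_{12} = -12970;  u_{13} = -42837;  u_{14} = -141481;  u_{15} = -467280.

-467280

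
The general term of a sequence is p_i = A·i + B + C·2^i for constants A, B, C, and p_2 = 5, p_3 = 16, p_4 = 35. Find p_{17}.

At i = 2, 3, 4: 2A + B + 4C = 5; 3A + B + 8C = 16; 4A + B + 16C = 35.
Subtracting the first from the second: A + 4C = 11.
Subtracting the second from the third: A + 8C = 19.
Solving: C = 2, A = 3, then B = -9.
So p_i = 3·i + (-9) + 2·2^i; at i=17 this is 262186.

262186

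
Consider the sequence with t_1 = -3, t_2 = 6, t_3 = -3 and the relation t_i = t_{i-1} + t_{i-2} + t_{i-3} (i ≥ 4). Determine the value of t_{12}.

60

Applying the relation repeatedly:
t_4 = 0; t_5 = 3; t_6 = 0; t_7 = 3; t_8 = 6; t_9 = 9; t_{10} = 18; t_{11} = 33; t_{12} = 60.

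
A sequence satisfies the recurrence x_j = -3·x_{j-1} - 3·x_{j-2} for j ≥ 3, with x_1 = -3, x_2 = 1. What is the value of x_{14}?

x_3 = 6, x_4 = -21, x_5 = 45, …, x_{11} = -1215, x_{12} = 1944, x_{13} = -2187, x_{14} = 729.

729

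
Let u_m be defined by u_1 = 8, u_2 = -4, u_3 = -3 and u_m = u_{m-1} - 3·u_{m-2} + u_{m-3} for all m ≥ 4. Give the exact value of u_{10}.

56

u_4 = 17; u_5 = 22; u_6 = -32; u_7 = -81; u_8 = 37; u_9 = 248; u_{10} = 56.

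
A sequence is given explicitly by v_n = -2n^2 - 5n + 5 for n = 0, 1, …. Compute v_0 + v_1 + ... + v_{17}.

-4245

Over n = 0..17: Σn = 153, Σn² = 1785.
Total = (-2)·1785 + (-5)·153 + (5)·18 = -4245.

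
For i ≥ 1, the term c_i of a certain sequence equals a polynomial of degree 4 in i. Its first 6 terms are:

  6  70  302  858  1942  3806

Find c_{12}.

1st diffs: 64, 232, 556, 1084, 1864.
2nd diffs: 168, 324, 528, 780.
3rd diffs: 156, 204, 252.
4th diffs: 48, 48 (constant).
So c_i = 2i^4 + 6i^3 - 2i^2 - 2i + 2.
Evaluating at i = 12 gives c_{12} = 51530.

51530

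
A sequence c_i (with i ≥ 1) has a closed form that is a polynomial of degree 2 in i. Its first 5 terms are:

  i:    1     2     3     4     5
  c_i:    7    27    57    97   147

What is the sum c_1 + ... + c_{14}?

1st diffs: 20, 30, 40, 50.
2nd diffs: 10, 10, 10 (constant).
So c_i = 5i^2 + 5i - 3.
Continuing: …, 207, 277, 357, 447, …, c_{14} = 1047.
Summing i = 1..14 (14 terms) gives 5558.

5558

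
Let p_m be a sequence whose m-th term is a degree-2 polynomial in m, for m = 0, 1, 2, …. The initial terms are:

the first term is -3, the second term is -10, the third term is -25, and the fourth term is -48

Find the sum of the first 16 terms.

1st diffs: -7, -15, -23.
2nd diffs: -8, -8 (constant).
So p_m = -4m^2 - 3m - 3.
Continuing: …, -79, -118, -165, -220, …, p_{15} = -948.
Summing m = 0..15 (16 terms) gives -5368.

-5368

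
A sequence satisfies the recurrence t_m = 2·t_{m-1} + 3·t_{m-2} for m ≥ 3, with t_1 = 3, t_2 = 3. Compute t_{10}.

Compute successive terms:
t_3 = 15;  t_4 = 39;  t_5 = 123;  t_6 = 363;  t_7 = 1095;  t_8 = 3279;  t_9 = 9843;  t_{10} = 29523.
(Characteristic roots are 3 and -1.)

29523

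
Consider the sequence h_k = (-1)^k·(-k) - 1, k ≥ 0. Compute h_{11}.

(-1)^11 = -1; -k at k=11 is -11; so h_{11} = 10.

10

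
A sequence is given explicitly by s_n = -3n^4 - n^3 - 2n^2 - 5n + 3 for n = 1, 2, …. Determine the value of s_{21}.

-593688

s_{21} = -3·21^4 - 1·21^3 - 2·21^2 - 5·21 + 3 = -593688.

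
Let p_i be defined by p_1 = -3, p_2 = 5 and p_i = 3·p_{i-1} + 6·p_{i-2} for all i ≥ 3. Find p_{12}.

1716309

Applying the relation repeatedly:
p_3 = -3; p_4 = 21; p_5 = 45; p_6 = 261; p_7 = 1053; p_8 = 4725; p_9 = 20493; p_{10} = 89829; p_{11} = 392445; p_{12} = 1716309.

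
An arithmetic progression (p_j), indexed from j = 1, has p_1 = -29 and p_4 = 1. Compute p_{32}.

281

Common difference d = (1 - (-29)) / (4 - 1) = 10.
p_j = -29 + (j - 1)·10.
p_{32} = -29 + 31·10 = 281.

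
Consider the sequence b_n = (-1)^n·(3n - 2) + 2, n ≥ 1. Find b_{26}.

(-1)^26 = 1; 3n - 2 at n=26 is 76; so b_{26} = 78.

78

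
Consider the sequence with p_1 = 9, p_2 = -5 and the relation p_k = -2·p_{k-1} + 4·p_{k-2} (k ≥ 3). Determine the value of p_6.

Applying the relation repeatedly:
p_3 = 46;  p_4 = -112;  p_5 = 408;  p_6 = -1264.

-1264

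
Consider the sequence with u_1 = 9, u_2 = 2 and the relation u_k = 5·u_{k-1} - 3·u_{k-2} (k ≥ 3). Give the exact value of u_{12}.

-11096911

Step forward from the initial values:
u_3 = -17, u_4 = -91, u_5 = -404, u_6 = -1747, u_7 = -7523, u_8 = -32374, u_9 = -139301, u_{10} = -599383, u_{11} = -2579012, u_{12} = -11096911.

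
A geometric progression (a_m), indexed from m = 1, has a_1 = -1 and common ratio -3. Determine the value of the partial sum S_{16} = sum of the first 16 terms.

a_m = (-1)·(-3)^(m-1).
S = (-1)·((-3)^16 - 1)/(-3 - 1) = (-1)·(43046721 - 1)/(-4) = 10761680.

10761680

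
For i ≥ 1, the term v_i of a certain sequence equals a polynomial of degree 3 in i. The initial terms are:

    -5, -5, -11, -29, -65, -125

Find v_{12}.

1st diffs: 0, -6, -18, -36, -60.
2nd diffs: -6, -12, -18, -24.
3rd diffs: -6, -6, -6 (constant).
So v_i = -i^3 + 3i^2 - 2i - 5.
Evaluating at i = 12 gives v_{12} = -1325.

-1325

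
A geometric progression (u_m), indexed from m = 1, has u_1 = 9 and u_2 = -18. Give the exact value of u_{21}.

9437184

Common ratio r = -2.
u_m = 9·(-2)^(m-1).
u_{21} = 9·(-2)^20 = 9437184.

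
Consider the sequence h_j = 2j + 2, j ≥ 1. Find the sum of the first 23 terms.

Over j = 1..23: Σj = 276.
Total = (2)·276 + (2)·23 = 598.

598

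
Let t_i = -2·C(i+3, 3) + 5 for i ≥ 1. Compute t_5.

-107

C(8, 3) = 56, so t_5 = -107.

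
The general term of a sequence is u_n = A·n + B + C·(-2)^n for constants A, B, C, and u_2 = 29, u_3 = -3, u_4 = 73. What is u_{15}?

-98235

At n = 2, 3, 4: 2A + B + 4C = 29; 3A + B - 8C = -3; 4A + B + 16C = 73.
Subtracting the first from the second: A - 12C = -32.
Subtracting the second from the third: A + 24C = 76.
Solving: C = 3, A = 4, then B = 9.
Hence u_{15} = 4·15 + 9 + 3·(-32768) = -98235.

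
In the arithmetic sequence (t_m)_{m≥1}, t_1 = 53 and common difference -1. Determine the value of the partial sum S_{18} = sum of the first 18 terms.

t_m = 53 + (m - 1)·(-1).
t_{18} = 36; S = 18·(53 + 36)/2 = 801.

801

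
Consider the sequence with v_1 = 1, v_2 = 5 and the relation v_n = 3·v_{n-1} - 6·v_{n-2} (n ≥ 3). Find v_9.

Iterate the recurrence:
v_3 = 9, v_4 = -3, v_5 = -63, v_6 = -171, v_7 = -135, v_8 = 621, v_9 = 2673.

2673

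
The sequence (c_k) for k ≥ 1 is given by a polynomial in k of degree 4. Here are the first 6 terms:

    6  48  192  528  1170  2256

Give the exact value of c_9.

9918

1st diffs: 42, 144, 336, 642, 1086.
2nd diffs: 102, 192, 306, 444.
3rd diffs: 90, 114, 138.
4th diffs: 24, 24 (constant).
Newton forward-difference form: c_k = 6 + 42·C(k-1,1) + 102·C(k-1,2) + 90·C(k-1,3) + 24·C(k-1,4).
At k = 9: k-1 = 8, so c_9 = 6 + 336 + 2856 + 5040 + 1680 = 9918.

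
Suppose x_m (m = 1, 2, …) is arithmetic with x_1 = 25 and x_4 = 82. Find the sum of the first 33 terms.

Common difference d = (82 - 25) / (4 - 1) = 19.
x_m = 25 + (m - 1)·19.
x_{33} = 633; S = 33·(25 + 633)/2 = 10857.

10857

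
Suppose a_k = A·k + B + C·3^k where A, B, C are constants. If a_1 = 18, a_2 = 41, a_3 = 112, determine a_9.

Write the equations: A + B + 3C = 18; 2A + B + 9C = 41; 3A + B + 27C = 112.
Subtracting the first from the second: A + 6C = 23.
Subtracting the second from the third: A + 18C = 71.
Solving: C = 4, A = -1, then B = 7.
So a_k = -1·k + 7 + 4·3^k; at k=9 this is 78730.

78730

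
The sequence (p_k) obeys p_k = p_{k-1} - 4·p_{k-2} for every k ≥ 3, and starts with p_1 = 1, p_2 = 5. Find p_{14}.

Iterate the recurrence:
p_3 = 1  p_4 = -19  p_5 = -23  …  p_{11} = 2209  p_{12} = 3725  p_{13} = -5111  p_{14} = -20011.

-20011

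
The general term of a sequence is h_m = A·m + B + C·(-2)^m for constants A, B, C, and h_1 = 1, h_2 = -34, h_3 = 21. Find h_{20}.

The three given values yield: A + B - 2C = 1; 2A + B + 4C = -34; 3A + B - 8C = 21.
Subtracting the first from the second: A + 6C = -35.
Subtracting the second from the third: A - 12C = 55.
Solving: C = -5, A = -5, then B = -4.
So h_m = -5·m + (-4) + (-5)·(-2)^m; at m=20 this is -5242984.

-5242984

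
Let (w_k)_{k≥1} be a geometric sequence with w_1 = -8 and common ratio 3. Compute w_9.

-52488

w_k = (-8)·3^(k-1).
w_9 = (-8)·3^8 = -52488.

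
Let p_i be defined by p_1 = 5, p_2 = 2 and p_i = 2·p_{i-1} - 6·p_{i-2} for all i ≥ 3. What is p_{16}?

834560

Applying the relation repeatedly:
p_3 = -26; p_4 = -64; p_5 = 28; …; p_{13} = 17344; p_{14} = -521344; p_{15} = -1146752; p_{16} = 834560.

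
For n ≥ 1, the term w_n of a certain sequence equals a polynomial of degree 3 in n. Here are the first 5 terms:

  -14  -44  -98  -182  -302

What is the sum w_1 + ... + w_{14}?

-17668

1st diffs: -30, -54, -84, -120.
2nd diffs: -24, -30, -36.
3rd diffs: -6, -6 (constant).
Newton forward-difference form: w_n = -14 + (-30)·C(n-1,1) + (-24)·C(n-1,2) + (-6)·C(n-1,3).
Continuing: …, -464, -674, -938, -1262, …, w_{14} = -3992.
Summing n = 1..14 (14 terms) gives -17668.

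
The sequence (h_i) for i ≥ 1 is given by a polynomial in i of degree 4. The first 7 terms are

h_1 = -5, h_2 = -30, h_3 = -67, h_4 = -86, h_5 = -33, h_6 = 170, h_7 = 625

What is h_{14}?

24474

1st diffs: -25, -37, -19, 53, 203, 455.
2nd diffs: -12, 18, 72, 150, 252.
3rd diffs: 30, 54, 78, 102.
4th diffs: 24, 24, 24 (constant).
So h_i = i^4 - 5i^3 - i^2 - 2i + 2.
Evaluating at i = 14 gives h_{14} = 24474.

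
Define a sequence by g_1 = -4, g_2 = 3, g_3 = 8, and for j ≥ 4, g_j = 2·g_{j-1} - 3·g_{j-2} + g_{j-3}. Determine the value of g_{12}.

g_4 = 3;  g_5 = -15;  g_6 = -31;  g_7 = -14;  g_8 = 50;  g_9 = 111;  g_{10} = 58;  g_{11} = -167;  g_{12} = -397.

-397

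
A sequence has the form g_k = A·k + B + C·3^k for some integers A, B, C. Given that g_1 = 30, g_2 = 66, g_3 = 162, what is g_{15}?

71744634

At k = 1, 2, 3: A + B + 3C = 30; 2A + B + 9C = 66; 3A + B + 27C = 162.
Subtracting the first from the second: A + 6C = 36.
Subtracting the second from the third: A + 18C = 96.
Solving: C = 5, A = 6, then B = 9.
So g_k = 6·k + 9 + 5·3^k; at k=15 this is 71744634.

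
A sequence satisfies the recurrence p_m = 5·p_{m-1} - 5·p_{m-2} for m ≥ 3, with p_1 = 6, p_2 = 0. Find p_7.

Compute successive terms:
p_3 = -30, p_4 = -150, p_5 = -600, p_6 = -2250, p_7 = -8250.

-8250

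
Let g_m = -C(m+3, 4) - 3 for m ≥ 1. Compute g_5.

-73

C(8, 4) = 70, so g_5 = -73.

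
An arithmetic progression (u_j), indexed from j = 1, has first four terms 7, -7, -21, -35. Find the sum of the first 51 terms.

-17493

Common difference d = -14.
u_j = 7 + (j - 1)·(-14).
u_{51} = -693; S = 51·(7 + (-693))/2 = -17493.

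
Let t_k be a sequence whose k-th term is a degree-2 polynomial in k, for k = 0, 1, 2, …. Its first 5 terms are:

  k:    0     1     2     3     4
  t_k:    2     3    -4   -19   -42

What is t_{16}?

-942

1st diffs: 1, -7, -15, -23.
2nd diffs: -8, -8, -8 (constant).
Newton forward-difference form: t_k = 2 + 1·C(k,1) + (-8)·C(k,2).
At k = 16: k = 16, so t_{16} = 2 + 16 - 960 = -942.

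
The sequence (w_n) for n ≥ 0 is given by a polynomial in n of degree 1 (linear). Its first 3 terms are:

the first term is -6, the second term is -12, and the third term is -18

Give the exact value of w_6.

1st diffs: -6, -6 (constant).
So w_n = -6n - 6.
Evaluating at n = 6 gives w_6 = -42.

-42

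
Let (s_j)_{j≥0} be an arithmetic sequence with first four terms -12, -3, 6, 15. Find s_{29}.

249

Common difference d = 9.
s_j = -12 + (j - 0)·9.
s_{29} = -12 + 29·9 = 249.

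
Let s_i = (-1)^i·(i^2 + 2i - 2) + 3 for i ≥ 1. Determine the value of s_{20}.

441

(-1)^20 = 1; i^2 + 2i - 2 at i=20 is 438; so s_{20} = 441.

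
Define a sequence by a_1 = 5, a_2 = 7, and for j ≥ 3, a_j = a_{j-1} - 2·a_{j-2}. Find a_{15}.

Iterate the recurrence:
a_3 = -3; a_4 = -17; a_5 = -11; …; a_{12} = 271; a_{13} = 85; a_{14} = -457; a_{15} = -627.

-627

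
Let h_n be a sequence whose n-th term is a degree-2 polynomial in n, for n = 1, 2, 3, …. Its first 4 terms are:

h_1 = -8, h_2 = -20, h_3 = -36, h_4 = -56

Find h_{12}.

1st diffs: -12, -16, -20.
2nd diffs: -4, -4 (constant).
Newton forward-difference form: h_n = -8 + (-12)·C(n-1,1) + (-4)·C(n-1,2).
At n = 12: n-1 = 11, so h_{12} = -8 - 132 - 220 = -360.

-360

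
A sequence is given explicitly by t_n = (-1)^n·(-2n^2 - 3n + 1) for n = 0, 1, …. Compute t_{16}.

-559

(-1)^16 = 1; -2n^2 - 3n + 1 at n=16 is -559; so t_{16} = -559.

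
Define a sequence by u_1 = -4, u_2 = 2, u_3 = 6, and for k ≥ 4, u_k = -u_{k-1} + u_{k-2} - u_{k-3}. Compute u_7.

Iterate the recurrence:
u_4 = 0, u_5 = 4, u_6 = -10, u_7 = 14.

14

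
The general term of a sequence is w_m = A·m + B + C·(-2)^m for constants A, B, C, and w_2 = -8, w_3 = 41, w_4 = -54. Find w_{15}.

131093

At m = 2, 3, 4: 2A + B + 4C = -8; 3A + B - 8C = 41; 4A + B + 16C = -54.
Subtracting the first from the second: A - 12C = 49.
Subtracting the second from the third: A + 24C = -95.
Solving: C = -4, A = 1, then B = 6.
So w_m = 1·m + 6 + (-4)·(-2)^m; at m=15 this is 131093.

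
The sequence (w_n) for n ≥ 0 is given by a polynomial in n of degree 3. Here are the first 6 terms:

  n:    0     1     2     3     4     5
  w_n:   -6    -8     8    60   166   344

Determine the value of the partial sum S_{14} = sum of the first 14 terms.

1st diffs: -2, 16, 52, 106, 178.
2nd diffs: 18, 36, 54, 72.
3rd diffs: 18, 18, 18 (constant).
So w_n = 3n^3 - 5n - 6.
Continuing: …, 612, 988, 1490, 2136, …, w_{13} = 6520.
Summing n = 0..13 (14 terms) gives 24304.

24304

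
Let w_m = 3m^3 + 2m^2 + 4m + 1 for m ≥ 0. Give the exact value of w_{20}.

24881

w_{20} = 3·20^3 + 2·20^2 + 4·20 + 1 = 24881.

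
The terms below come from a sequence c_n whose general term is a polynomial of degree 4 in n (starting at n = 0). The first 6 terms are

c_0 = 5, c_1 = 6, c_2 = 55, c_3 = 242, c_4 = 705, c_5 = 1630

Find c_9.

1st diffs: 1, 49, 187, 463, 925.
2nd diffs: 48, 138, 276, 462.
3rd diffs: 90, 138, 186.
4th diffs: 48, 48 (constant).
Newton forward-difference form: c_n = 5 + 1·C(n,1) + 48·C(n,2) + 90·C(n,3) + 48·C(n,4).
At n = 9: n = 9, so c_9 = 5 + 9 + 1728 + 7560 + 6048 = 15350.

15350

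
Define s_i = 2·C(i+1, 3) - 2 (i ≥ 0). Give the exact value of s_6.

C(7, 3) = 35, so s_6 = 68.

68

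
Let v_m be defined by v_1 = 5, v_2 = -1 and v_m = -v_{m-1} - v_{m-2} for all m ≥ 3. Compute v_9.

Applying the relation repeatedly:
v_3 = -4, v_4 = 5, v_5 = -1, v_6 = -4, v_7 = 5, v_8 = -1, v_9 = -4.

-4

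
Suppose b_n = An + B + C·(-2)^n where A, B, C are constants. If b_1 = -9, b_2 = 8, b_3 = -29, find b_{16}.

196590

At n = 1, 2, 3: A + B - 2C = -9; 2A + B + 4C = 8; 3A + B - 8C = -29.
Subtracting the first from the second: A + 6C = 17.
Subtracting the second from the third: A - 12C = -37.
Solving: C = 3, A = -1, then B = -2.
Hence b_{16} = -1·16 + (-2) + 3·65536 = 196590.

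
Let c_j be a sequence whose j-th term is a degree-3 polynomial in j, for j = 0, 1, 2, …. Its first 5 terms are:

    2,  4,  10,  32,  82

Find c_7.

1st diffs: 2, 6, 22, 50.
2nd diffs: 4, 16, 28.
3rd diffs: 12, 12 (constant).
Newton forward-difference form: c_j = 2 + 2·C(j,1) + 4·C(j,2) + 12·C(j,3).
At j = 7: j = 7, so c_7 = 2 + 14 + 84 + 420 = 520.

520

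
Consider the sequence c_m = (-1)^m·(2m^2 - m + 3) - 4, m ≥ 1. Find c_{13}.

-332

(-1)^13 = -1; 2m^2 - m + 3 at m=13 is 328; so c_{13} = -332.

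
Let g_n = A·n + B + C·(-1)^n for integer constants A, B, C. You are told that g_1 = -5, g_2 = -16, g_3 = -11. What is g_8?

Write the equations: A + B - C = -5; 2A + B + C = -16; 3A + B - C = -11.
Subtracting the first from the second: A + 2C = -11.
Subtracting the second from the third: A - 2C = 5.
Solving: C = -4, A = -3, then B = -6.
Hence g_8 = -3·8 + (-6) + (-4)·1 = -34.

-34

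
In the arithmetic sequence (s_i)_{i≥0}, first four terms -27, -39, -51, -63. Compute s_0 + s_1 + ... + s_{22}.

Common difference d = -12.
s_i = -27 + (i - 0)·(-12).
s_{22} = -291; S = 23·(-27 + (-291))/2 = -3657.

-3657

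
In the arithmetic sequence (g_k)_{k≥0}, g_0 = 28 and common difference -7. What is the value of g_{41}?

g_k = 28 + (k - 0)·(-7).
g_{41} = 28 + 41·(-7) = -259.

-259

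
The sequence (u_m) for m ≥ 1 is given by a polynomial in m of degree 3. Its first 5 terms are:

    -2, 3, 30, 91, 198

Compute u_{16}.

7843

1st diffs: 5, 27, 61, 107.
2nd diffs: 22, 34, 46.
3rd diffs: 12, 12 (constant).
So u_m = 2m^3 - m^2 - 6m + 3.
Evaluating at m = 16 gives u_{16} = 7843.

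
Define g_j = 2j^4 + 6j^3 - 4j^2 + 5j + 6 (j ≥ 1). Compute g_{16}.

154710

g_{16} = 2·16^4 + 6·16^3 - 4·16^2 + 5·16 + 6 = 154710.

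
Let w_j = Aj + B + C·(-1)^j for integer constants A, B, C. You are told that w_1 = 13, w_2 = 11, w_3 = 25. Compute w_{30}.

The three given values yield: A + B - C = 13; 2A + B + C = 11; 3A + B - C = 25.
Subtracting the first from the second: A + 2C = -2.
Subtracting the second from the third: A - 2C = 14.
Solving: C = -4, A = 6, then B = 3.
Therefore w_{30} = 180 + 3 + (-4)·1 = 179.

179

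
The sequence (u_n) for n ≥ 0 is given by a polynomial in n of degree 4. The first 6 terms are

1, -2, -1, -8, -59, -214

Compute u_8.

1st diffs: -3, 1, -7, -51, -155.
2nd diffs: 4, -8, -44, -104.
3rd diffs: -12, -36, -60.
4th diffs: -24, -24 (constant).
Newton forward-difference form: u_n = 1 + (-3)·C(n,1) + 4·C(n,2) + (-12)·C(n,3) + (-24)·C(n,4).
At n = 8: n = 8, so u_8 = 1 - 24 + 112 - 672 - 1680 = -2263.

-2263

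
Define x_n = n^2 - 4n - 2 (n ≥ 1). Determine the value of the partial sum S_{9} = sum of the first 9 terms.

87

Over n = 1..9: Σn = 45, Σn² = 285.
Total = (1)·285 + (-4)·45 + (-2)·9 = 87.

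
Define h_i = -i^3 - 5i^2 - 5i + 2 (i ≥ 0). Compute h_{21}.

h_{21} = -1·21^3 - 5·21^2 - 5·21 + 2 = -11569.

-11569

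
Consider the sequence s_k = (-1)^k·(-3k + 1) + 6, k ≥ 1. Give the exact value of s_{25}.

(-1)^25 = -1; -3k + 1 at k=25 is -74; so s_{25} = 80.

80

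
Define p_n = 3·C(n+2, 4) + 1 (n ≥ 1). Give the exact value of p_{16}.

9181

C(18, 4) = 3060, so p_{16} = 9181.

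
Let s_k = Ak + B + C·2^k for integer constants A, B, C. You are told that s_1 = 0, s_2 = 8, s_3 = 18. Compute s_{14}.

16460

Write the equations: A + B + 2C = 0; 2A + B + 4C = 8; 3A + B + 8C = 18.
Subtracting the first from the second: A + 2C = 8.
Subtracting the second from the third: A + 4C = 10.
Solving: C = 1, A = 6, then B = -8.
Hence s_{14} = 6·14 + (-8) + 1·16384 = 16460.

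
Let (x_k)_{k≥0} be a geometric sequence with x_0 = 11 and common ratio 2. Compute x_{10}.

x_k = 11·2^(k-0).
x_{10} = 11·2^10 = 11264.

11264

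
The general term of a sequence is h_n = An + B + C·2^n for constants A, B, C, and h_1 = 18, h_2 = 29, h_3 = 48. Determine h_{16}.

262199

At n = 1, 2, 3: A + B + 2C = 18; 2A + B + 4C = 29; 3A + B + 8C = 48.
Subtracting the first from the second: A + 2C = 11.
Subtracting the second from the third: A + 4C = 19.
Solving: C = 4, A = 3, then B = 7.
Therefore h_{16} = 48 + 7 + 4·65536 = 262199.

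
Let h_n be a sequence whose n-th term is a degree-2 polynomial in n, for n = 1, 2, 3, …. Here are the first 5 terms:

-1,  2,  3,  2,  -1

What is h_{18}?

-222

1st diffs: 3, 1, -1, -3.
2nd diffs: -2, -2, -2 (constant).
Newton forward-difference form: h_n = -1 + 3·C(n-1,1) + (-2)·C(n-1,2).
At n = 18: n-1 = 17, so h_{18} = -1 + 51 - 272 = -222.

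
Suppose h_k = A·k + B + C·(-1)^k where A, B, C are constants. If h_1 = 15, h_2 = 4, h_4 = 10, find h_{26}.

76

At k = 1, 2, 4: A + B - C = 15; 2A + B + C = 4; 4A + B + C = 10.
Subtracting the first from the second: A + 2C = -11.
Subtracting the second from the third: 2A = 6.
Solving: C = -7, A = 3, then B = 5.
Hence h_{26} = 3·26 + 5 + (-7)·1 = 76.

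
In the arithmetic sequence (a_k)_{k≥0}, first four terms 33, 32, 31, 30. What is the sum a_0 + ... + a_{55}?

Common difference d = -1.
a_k = 33 + (k - 0)·(-1).
a_{55} = -22; S = 56·(33 + (-22))/2 = 308.

308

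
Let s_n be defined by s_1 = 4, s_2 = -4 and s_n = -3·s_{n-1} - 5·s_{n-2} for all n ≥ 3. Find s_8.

s_3 = -8  s_4 = 44  s_5 = -92  s_6 = 56  s_7 = 292  s_8 = -1156.

-1156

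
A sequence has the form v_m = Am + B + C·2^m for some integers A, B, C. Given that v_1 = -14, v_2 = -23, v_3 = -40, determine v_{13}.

-32786

At m = 1, 2, 3: A + B + 2C = -14; 2A + B + 4C = -23; 3A + B + 8C = -40.
Subtracting the first from the second: A + 2C = -9.
Subtracting the second from the third: A + 4C = -17.
Solving: C = -4, A = -1, then B = -5.
So v_m = -1·m + (-5) + (-4)·2^m; at m=13 this is -32786.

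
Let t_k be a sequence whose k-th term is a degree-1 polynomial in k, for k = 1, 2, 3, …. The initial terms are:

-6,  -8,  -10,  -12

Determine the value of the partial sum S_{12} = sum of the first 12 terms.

-204

1st diffs: -2, -2, -2 (constant).
So t_k = -2k - 4.
Continuing: …, -14, -16, -18, -20, …, t_{12} = -28.
Summing k = 1..12 (12 terms) gives -204.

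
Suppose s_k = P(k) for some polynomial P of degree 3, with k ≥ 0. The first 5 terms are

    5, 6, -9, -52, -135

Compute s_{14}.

-5805

1st diffs: 1, -15, -43, -83.
2nd diffs: -16, -28, -40.
3rd diffs: -12, -12 (constant).
Newton forward-difference form: s_k = 5 + 1·C(k,1) + (-16)·C(k,2) + (-12)·C(k,3).
At k = 14: k = 14, so s_{14} = 5 + 14 - 1456 - 4368 = -5805.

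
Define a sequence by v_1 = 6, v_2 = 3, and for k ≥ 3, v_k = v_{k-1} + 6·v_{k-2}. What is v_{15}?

14398059

Iterate the recurrence:
v_3 = 39;  v_4 = 57;  v_5 = 291;  …;  v_{12} = 525297;  v_{13} = 1606611;  v_{14} = 4758393;  v_{15} = 14398059.
(Characteristic roots are 3 and -2.)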